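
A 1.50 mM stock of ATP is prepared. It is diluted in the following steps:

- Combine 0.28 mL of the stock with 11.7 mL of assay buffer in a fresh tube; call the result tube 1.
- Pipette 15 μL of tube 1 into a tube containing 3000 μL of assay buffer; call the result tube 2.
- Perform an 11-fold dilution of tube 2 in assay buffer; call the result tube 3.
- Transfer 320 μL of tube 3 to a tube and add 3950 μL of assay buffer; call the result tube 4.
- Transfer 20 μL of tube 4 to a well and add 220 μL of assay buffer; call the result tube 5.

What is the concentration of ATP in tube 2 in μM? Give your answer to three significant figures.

Step 1: 0.28 mL + 11.7 mL = 11.98 mL total → factor 11.98/0.28 = 42.786
Step 2: 15 μL + 3000 μL = 3015 μL total → factor 3015/15 = 201
Dilution factor through tube 2 = 42.786 × 201 = 8599.9
[tube 2] = 1.50 mM / 8599.9 = 0.0001744 mM = 0.174 μM

0.174 μM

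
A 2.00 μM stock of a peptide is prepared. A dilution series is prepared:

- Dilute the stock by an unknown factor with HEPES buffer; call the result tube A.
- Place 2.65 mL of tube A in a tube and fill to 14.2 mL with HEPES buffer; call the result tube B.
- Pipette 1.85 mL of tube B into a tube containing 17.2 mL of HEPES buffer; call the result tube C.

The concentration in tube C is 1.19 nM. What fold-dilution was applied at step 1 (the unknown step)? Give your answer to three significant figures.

Step 1: unknown factor x
Step 2: 2.65 mL brought to 14.2 mL → factor 14.2/2.65 = 5.3585
Step 3: 1.85 mL + 17.2 mL = 19.05 mL total → factor 19.05/1.85 = 10.297
Product of known-step factors = 55.178
Overall factor = 2.00 μM / (1.19 nM) = 1680.7
x = 1680.7 / 55.178 = 30.5

30.5-fold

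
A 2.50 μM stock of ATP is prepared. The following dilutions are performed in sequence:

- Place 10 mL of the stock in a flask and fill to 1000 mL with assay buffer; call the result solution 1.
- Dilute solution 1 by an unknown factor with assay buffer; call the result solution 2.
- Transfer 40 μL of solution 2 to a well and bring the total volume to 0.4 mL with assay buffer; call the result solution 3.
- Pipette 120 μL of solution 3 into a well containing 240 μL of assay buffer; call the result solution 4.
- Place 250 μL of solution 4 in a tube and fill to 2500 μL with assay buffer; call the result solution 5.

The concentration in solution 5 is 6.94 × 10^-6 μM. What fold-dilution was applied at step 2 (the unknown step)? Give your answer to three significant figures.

12.0-fold

Step 1: 10 mL brought to 1000 mL → factor 1000/10 = 100
Step 2: unknown factor x
Step 3: 40 μL brought to 0.4 mL → factor 400/40 = 10
Step 4: 120 μL + 240 μL = 360 μL total → factor 360/120 = 3
Step 5: 250 μL brought to 2500 μL → factor 2500/250 = 10
Product of known-step factors = 30000
Overall factor = 2.50 μM / (6.94 × 10^-6 μM) = 3.6023 × 10^5
x = 3.6023 × 10^5 / 30000 = 12.0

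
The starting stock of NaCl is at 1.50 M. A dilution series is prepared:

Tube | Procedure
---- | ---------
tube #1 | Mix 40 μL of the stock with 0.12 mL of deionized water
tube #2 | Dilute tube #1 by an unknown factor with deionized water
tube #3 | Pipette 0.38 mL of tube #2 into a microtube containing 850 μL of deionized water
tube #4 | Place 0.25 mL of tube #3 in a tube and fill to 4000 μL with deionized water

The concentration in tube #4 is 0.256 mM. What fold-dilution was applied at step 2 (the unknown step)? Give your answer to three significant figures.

Step 1: 40 μL + 0.12 mL = 160 μL total → factor 160/40 = 4
Step 2: unknown factor x
Step 3: 0.38 mL + 850 μL = 1.23 mL total → factor 1.23/0.38 = 3.2368
Step 4: 0.25 mL brought to 4000 μL → factor 4/0.25 = 16
Product of known-step factors = 207.16
Overall factor = 1.50 M / (0.256 mM) = 5859.4
x = 5859.4 / 207.16 = 28.3

28.3-fold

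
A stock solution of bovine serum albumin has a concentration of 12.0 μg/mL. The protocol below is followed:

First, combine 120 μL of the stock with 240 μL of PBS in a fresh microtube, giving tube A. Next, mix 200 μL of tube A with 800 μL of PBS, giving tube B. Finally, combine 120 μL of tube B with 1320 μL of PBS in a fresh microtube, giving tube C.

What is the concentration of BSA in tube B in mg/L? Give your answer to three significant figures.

0.800 mg/L

Step 1: 120 μL + 240 μL = 360 μL total → factor 360/120 = 3
Step 2: 200 μL + 800 μL = 1000 μL total → factor 1000/200 = 5
Dilution factor through tube B = 3 × 5 = 15
[tube B] = 12.0 μg/mL / 15 = 0.8000 μg/mL = 0.800 mg/L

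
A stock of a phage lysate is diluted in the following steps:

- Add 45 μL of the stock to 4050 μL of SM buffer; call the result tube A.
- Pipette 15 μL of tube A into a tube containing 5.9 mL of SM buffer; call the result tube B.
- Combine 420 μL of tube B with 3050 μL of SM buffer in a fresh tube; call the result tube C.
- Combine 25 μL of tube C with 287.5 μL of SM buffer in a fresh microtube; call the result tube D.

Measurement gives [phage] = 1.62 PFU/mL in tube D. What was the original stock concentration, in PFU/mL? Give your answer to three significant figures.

6.00 × 10^6 PFU/mL

Step 1: 45 μL + 4050 μL = 4095 μL total → factor 4095/45 = 91
Step 2: 15 μL + 5.9 mL = 5915 μL total → factor 5915/15 = 394.33
Step 3: 420 μL + 3050 μL = 3470 μL total → factor 3470/420 = 8.2619
Step 4: 25 μL + 287.5 μL = 312.5 μL total → factor 312.5/25 = 12.5
Overall dilution factor = 91 × 394.33 × 8.2619 × 12.5 = 3.7059 × 10^6
Stock = 1.62 PFU/mL × 3.7059 × 10^6 = 6.00 × 10^6 PFU/mL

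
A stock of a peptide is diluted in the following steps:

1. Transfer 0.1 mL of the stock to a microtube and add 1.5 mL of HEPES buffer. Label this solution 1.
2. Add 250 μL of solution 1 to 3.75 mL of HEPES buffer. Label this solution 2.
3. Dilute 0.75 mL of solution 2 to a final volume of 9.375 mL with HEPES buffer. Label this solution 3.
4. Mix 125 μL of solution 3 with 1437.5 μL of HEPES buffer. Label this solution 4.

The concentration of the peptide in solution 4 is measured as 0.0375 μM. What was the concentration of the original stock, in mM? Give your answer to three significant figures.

1.50 mM

Step 1: 0.1 mL + 1.5 mL = 1.6 mL total → factor 1.6/0.1 = 16
Step 2: 250 μL + 3.75 mL = 4000 μL total → factor 4000/250 = 16
Step 3: 0.75 mL brought to 9.375 mL → factor 9.375/0.75 = 12.5
Step 4: 125 μL + 1437.5 μL = 1562.5 μL total → factor 1562.5/125 = 12.5
Overall dilution factor = 16 × 16 × 12.5 × 12.5 = 40000
Stock = 0.0375 μM × 40000 = 1500 μM = 1.50 mM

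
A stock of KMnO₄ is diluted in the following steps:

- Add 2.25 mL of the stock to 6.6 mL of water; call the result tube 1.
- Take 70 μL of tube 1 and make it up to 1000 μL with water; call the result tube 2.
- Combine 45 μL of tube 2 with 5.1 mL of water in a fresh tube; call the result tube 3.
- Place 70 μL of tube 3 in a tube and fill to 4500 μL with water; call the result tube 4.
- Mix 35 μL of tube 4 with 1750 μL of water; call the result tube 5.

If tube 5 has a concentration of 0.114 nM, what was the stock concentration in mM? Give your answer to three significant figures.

2.40 mM

Step 1: 2.25 mL + 6.6 mL = 8.85 mL total → factor 8.85/2.25 = 3.9333
Step 2: 70 μL brought to 1000 μL → factor 1000/70 = 14.286
Step 3: 45 μL + 5.1 mL = 5145 μL total → factor 5145/45 = 114.33
Step 4: 70 μL brought to 4500 μL → factor 4500/70 = 64.286
Step 5: 35 μL + 1750 μL = 1785 μL total → factor 1785/35 = 51
Overall dilution factor = 3.9333 × 14.286 × 114.33 × 64.286 × 51 = 2.1063 × 10^7
Stock = 0.114 nM × 2.1063 × 10^7 = 2.401 × 10^6 nM = 2.40 mM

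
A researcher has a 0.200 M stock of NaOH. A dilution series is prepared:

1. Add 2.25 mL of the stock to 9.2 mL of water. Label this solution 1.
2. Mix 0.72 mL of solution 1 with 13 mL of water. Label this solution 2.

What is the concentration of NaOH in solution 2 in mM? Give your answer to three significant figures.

2.06 mM

Step 1: 2.25 mL + 9.2 mL = 11.45 mL total → factor 11.45/2.25 = 5.0889
Step 2: 0.72 mL + 13 mL = 13.72 mL total → factor 13.72/0.72 = 19.056
Overall dilution factor = 5.0889 × 19.056 = 96.972
Final = 0.200 M / 96.972 = 0.002062 M = 2.06 mM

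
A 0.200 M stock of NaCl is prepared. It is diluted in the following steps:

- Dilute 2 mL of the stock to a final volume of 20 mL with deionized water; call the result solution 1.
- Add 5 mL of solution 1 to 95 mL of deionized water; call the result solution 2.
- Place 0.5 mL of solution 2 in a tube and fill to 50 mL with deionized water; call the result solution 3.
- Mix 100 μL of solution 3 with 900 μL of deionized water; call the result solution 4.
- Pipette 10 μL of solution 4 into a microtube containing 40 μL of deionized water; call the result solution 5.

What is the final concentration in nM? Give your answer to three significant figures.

Step 1: 2 mL brought to 20 mL → factor 20/2 = 10
Step 2: 5 mL + 95 mL = 100 mL total → factor 100/5 = 20
Step 3: 0.5 mL brought to 50 mL → factor 50/0.5 = 100
Step 4: 100 μL + 900 μL = 1000 μL total → factor 1000/100 = 10
Step 5: 10 μL + 40 μL = 50 μL total → factor 50/10 = 5
Overall dilution factor = 10 × 20 × 100 × 10 × 5 = 1 × 10^6
Final = 0.200 M / 1 × 10^6 = 2.000 × 10^-7 M = 200 nM

200 nM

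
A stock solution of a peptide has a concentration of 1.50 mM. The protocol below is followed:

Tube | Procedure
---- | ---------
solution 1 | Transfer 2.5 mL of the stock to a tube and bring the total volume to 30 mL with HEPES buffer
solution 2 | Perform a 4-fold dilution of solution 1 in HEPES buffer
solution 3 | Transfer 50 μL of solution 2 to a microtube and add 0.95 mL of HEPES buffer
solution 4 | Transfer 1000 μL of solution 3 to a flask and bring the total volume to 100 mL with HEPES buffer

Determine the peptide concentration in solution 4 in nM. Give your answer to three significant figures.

15.6 nM

Step 1: 2.5 mL brought to 30 mL → factor 30/2.5 = 12
Step 2: 4-fold → factor 4
Step 3: 50 μL + 0.95 mL = 1000 μL total → factor 1000/50 = 20
Step 4: 1000 μL brought to 100 mL → factor 1 × 10^5/1000 = 100
Overall dilution factor = 12 × 4 × 20 × 100 = 96000
Final = 1.50 mM / 96000 = 1.563 × 10^-5 mM = 15.6 nM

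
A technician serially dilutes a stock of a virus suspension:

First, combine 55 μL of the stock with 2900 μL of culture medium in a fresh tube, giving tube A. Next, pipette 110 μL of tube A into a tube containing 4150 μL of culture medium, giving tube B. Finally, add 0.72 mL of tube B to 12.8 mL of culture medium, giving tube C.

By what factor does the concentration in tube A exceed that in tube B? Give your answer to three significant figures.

38.7

Step 1: 55 μL + 2900 μL = 2955 μL total → factor 2955/55 = 53.727
Step 2: 110 μL + 4150 μL = 4260 μL total → factor 4260/110 = 38.727
Dilution factor to tube A = 53.727; to tube B = 2080.7
[tube A]/[tube B] = (factor to tube B)/(factor to tube A) = 2080.7/53.727 = 38.7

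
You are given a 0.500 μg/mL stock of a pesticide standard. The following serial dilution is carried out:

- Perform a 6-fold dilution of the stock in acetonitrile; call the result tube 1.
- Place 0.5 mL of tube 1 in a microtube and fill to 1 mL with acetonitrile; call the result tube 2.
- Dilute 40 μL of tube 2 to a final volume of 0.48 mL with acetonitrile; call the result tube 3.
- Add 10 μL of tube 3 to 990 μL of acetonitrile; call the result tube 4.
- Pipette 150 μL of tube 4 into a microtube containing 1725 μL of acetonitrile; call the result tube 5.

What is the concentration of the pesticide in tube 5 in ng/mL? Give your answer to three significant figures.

0.00278 ng/mL

Step 1: 6-fold → factor 6
Step 2: 0.5 mL brought to 1 mL → factor 1/0.5 = 2
Step 3: 40 μL brought to 0.48 mL → factor 480/40 = 12
Step 4: 10 μL + 990 μL = 1000 μL total → factor 1000/10 = 100
Step 5: 150 μL + 1725 μL = 1875 μL total → factor 1875/150 = 12.5
Overall dilution factor = 6 × 2 × 12 × 100 × 12.5 = 1.8 × 10^5
Final = 0.500 μg/mL / 1.8 × 10^5 = 2.778 × 10^-6 μg/mL = 0.00278 ng/mL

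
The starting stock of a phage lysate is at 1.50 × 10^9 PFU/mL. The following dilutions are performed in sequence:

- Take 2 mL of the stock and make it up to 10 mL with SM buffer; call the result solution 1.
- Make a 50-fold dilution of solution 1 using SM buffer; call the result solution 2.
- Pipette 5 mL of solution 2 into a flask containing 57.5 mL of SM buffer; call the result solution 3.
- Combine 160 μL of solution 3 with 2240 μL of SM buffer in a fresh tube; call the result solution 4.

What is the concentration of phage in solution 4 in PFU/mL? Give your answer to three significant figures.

Step 1: 2 mL brought to 10 mL → factor 10/2 = 5
Step 2: 50-fold → factor 50
Step 3: 5 mL + 57.5 mL = 62.5 mL total → factor 62.5/5 = 12.5
Step 4: 160 μL + 2240 μL = 2400 μL total → factor 2400/160 = 15
Overall dilution factor = 5 × 50 × 12.5 × 15 = 46875
Final = 1.50 × 10^9 PFU/mL / 46875 = 3.20 × 10^4 PFU/mL

3.20 × 10^4 PFU/mL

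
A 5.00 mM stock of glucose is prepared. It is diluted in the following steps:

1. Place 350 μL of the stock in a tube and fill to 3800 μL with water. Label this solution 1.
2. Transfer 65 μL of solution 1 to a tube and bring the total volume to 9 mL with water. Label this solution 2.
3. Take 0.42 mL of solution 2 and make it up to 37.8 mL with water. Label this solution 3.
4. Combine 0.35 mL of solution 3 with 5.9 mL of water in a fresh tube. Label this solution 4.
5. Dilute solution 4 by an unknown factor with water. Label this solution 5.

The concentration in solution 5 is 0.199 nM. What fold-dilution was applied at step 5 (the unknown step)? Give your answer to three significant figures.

Step 1: 350 μL brought to 3800 μL → factor 3800/350 = 10.857
Step 2: 65 μL brought to 9 mL → factor 9000/65 = 138.46
Step 3: 0.42 mL brought to 37.8 mL → factor 37.8/0.42 = 90
Step 4: 0.35 mL + 5.9 mL = 6.25 mL total → factor 6.25/0.35 = 17.857
Step 5: unknown factor x
Product of known-step factors = 2.416 × 10^6
Overall factor = 5.00 mM / (0.199 nM) = 2.5126 × 10^7
x = 2.5126 × 10^7 / 2.416 × 10^6 = 10.4

10.4-fold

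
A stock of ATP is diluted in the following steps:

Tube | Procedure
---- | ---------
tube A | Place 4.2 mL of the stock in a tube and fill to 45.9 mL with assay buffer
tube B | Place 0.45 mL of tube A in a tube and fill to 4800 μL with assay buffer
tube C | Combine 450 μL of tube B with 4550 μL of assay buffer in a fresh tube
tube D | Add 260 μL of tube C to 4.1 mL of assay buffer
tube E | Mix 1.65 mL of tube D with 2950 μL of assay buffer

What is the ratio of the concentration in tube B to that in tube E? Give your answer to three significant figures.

519

Step 1: 4.2 mL brought to 45.9 mL → factor 45.9/4.2 = 10.929
Step 2: 0.45 mL brought to 4800 μL → factor 4.8/0.45 = 10.667
Step 3: 450 μL + 4550 μL = 5000 μL total → factor 5000/450 = 11.111
Step 4: 260 μL + 4.1 mL = 4360 μL total → factor 4360/260 = 16.769
Step 5: 1.65 mL + 2950 μL = 4.6 mL total → factor 4.6/1.65 = 2.7879
Dilution factor to tube B = 116.57; to tube E = 60553
[tube B]/[tube E] = (factor to tube E)/(factor to tube B) = 60553/116.57 = 519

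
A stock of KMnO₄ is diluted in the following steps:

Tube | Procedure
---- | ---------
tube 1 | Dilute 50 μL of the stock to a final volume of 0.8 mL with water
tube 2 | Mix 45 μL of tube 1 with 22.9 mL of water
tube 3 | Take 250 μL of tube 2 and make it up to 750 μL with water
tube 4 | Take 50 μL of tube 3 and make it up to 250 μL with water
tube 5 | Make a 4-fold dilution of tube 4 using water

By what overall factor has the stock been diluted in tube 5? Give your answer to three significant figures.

Step 1: 50 μL brought to 0.8 mL → factor 800/50 = 16
Step 2: 45 μL + 22.9 mL = 22945 μL total → factor 22945/45 = 509.89
Step 3: 250 μL brought to 750 μL → factor 750/250 = 3
Step 4: 50 μL brought to 250 μL → factor 250/50 = 5
Step 5: 4-fold → factor 4
Overall dilution factor = 16 × 509.89 × 3 × 5 × 4 = 4.8949 × 10^5

4.89 × 10^5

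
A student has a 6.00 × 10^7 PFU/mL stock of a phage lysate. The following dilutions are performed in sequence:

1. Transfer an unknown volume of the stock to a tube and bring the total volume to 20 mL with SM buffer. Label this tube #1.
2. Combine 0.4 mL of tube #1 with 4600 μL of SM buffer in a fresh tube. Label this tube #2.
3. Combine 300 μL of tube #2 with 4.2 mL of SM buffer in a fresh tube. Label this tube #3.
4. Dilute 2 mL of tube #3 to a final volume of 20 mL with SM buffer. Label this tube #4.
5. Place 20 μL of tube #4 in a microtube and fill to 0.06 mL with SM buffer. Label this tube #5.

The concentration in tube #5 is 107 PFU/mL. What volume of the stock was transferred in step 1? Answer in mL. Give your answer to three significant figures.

Step 1: v brought to 20 mL → factor = 20 mL/v
Step 2: 0.4 mL + 4600 μL = 5 mL total → factor 5/0.4 = 12.5
Step 3: 300 μL + 4.2 mL = 4500 μL total → factor 4500/300 = 15
Step 4: 2 mL brought to 20 mL → factor 20/2 = 10
Step 5: 20 μL brought to 0.06 mL → factor 60/20 = 3
Product of known-step factors = 5625
Overall factor = 6.00 × 10^7 PFU/mL / (107 PFU/mL) = 5.6075 × 10^5
Step-1 factor = 5.6075 × 10^5 / 5625 = 99.688
v = 20 mL / 99.688 = 0.201 mL

0.201 mL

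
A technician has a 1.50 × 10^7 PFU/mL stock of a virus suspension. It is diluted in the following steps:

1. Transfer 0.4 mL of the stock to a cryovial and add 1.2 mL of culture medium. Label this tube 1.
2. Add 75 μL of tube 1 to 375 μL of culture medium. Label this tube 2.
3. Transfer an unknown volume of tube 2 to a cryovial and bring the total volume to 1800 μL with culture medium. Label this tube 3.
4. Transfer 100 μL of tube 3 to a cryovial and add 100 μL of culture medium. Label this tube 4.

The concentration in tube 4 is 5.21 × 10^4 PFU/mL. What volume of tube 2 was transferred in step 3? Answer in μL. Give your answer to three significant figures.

Step 1: 0.4 mL + 1.2 mL = 1.6 mL total → factor 1.6/0.4 = 4
Step 2: 75 μL + 375 μL = 450 μL total → factor 450/75 = 6
Step 3: v brought to 1800 μL → factor = 1800 μL/v
Step 4: 100 μL + 100 μL = 200 μL total → factor 200/100 = 2
Product of known-step factors = 48
Overall factor = 1.50 × 10^7 PFU/mL / (5.21 × 10^4 PFU/mL) = 287.91
Step-3 factor = 287.91 / 48 = 5.9981
v = 1800 μL / 5.9981 = 300 μL

300 μL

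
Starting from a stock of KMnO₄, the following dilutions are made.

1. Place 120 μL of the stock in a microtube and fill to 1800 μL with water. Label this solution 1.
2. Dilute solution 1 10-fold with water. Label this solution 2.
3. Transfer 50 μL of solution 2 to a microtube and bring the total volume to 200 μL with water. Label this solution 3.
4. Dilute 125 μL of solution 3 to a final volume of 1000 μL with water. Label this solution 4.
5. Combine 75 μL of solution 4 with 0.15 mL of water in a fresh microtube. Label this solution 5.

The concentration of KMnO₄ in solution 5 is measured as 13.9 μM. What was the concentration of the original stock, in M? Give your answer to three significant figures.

0.200 M

Step 1: 120 μL brought to 1800 μL → factor 1800/120 = 15
Step 2: 10-fold → factor 10
Step 3: 50 μL brought to 200 μL → factor 200/50 = 4
Step 4: 125 μL brought to 1000 μL → factor 1000/125 = 8
Step 5: 75 μL + 0.15 mL = 225 μL total → factor 225/75 = 3
Overall dilution factor = 15 × 10 × 4 × 8 × 3 = 14400
Stock = 13.9 μM × 14400 = 2.002 × 10^5 μM = 0.200 M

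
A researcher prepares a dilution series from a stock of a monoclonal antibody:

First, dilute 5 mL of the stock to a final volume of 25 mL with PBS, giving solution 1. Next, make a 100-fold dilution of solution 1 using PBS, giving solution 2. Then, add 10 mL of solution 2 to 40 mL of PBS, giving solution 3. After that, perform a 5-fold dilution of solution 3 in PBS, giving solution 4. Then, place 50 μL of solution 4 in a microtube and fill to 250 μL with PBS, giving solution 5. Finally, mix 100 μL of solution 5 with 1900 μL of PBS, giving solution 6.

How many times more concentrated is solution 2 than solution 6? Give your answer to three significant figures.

2.50 × 10^3

Step 1: 5 mL brought to 25 mL → factor 25/5 = 5
Step 2: 100-fold → factor 100
Step 3: 10 mL + 40 mL = 50 mL total → factor 50/10 = 5
Step 4: 5-fold → factor 5
Step 5: 50 μL brought to 250 μL → factor 250/50 = 5
Step 6: 100 μL + 1900 μL = 2000 μL total → factor 2000/100 = 20
Dilution factor to solution 2 = 500; to solution 6 = 1.25 × 10^6
[solution 2]/[solution 6] = (factor to solution 6)/(factor to solution 2) = 1.25 × 10^6/500 = 2.50 × 10^3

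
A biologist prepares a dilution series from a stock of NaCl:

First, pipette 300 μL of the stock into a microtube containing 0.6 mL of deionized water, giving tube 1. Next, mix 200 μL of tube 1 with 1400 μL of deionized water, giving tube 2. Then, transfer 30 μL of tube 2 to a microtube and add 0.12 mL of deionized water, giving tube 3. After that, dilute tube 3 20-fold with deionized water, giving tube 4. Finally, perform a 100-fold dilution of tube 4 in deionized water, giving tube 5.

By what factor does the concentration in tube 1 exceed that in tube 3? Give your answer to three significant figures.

40.0

Step 1: 300 μL + 0.6 mL = 900 μL total → factor 900/300 = 3
Step 2: 200 μL + 1400 μL = 1600 μL total → factor 1600/200 = 8
Step 3: 30 μL + 0.12 mL = 150 μL total → factor 150/30 = 5
Dilution factor to tube 1 = 3; to tube 3 = 120
[tube 1]/[tube 3] = (factor to tube 3)/(factor to tube 1) = 120/3 = 40.0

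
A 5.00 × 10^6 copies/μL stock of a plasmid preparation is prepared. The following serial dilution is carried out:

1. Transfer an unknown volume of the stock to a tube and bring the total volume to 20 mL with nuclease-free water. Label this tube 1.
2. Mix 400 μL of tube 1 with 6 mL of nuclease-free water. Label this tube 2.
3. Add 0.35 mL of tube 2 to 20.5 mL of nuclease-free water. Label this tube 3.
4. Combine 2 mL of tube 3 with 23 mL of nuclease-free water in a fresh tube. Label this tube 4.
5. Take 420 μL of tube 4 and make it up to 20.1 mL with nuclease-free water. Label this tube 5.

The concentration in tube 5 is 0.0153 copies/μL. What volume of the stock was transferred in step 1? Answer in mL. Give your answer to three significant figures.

Step 1: v brought to 20 mL → factor = 20 mL/v
Step 2: 400 μL + 6 mL = 6400 μL total → factor 6400/400 = 16
Step 3: 0.35 mL + 20.5 mL = 20.85 mL total → factor 20.85/0.35 = 59.571
Step 4: 2 mL + 23 mL = 25 mL total → factor 25/2 = 12.5
Step 5: 420 μL brought to 20.1 mL → factor 20100/420 = 47.857
Product of known-step factors = 5.7018 × 10^5
Overall factor = 5.00 × 10^6 copies/μL / (0.0153 copies/μL) = 3.268 × 10^8
Step-1 factor = 3.268 × 10^8 / 5.7018 × 10^5 = 573.14
v = 20 mL / 573.14 = 0.0349 mL

0.0349 mL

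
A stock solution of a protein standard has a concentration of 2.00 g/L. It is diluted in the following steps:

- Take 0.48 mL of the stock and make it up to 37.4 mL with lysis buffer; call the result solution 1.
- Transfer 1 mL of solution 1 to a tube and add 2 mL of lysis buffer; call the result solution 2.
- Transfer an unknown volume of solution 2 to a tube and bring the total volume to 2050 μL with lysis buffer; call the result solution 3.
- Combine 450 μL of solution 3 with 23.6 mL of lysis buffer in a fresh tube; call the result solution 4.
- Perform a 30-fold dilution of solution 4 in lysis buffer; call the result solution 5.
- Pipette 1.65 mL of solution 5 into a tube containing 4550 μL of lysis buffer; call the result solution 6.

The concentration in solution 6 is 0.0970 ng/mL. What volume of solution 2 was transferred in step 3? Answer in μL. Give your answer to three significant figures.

140 μL

Step 1: 0.48 mL brought to 37.4 mL → factor 37.4/0.48 = 77.917
Step 2: 1 mL + 2 mL = 3 mL total → factor 3/1 = 3
Step 3: v brought to 2050 μL → factor = 2050 μL/v
Step 4: 450 μL + 23.6 mL = 24050 μL total → factor 24050/450 = 53.444
Step 5: 30-fold → factor 30
Step 6: 1.65 mL + 4550 μL = 6.2 mL total → factor 6.2/1.65 = 3.7576
Product of known-step factors = 1.4083 × 10^6
Overall factor = 2.00 g/L / (0.0970 ng/mL) = 2.0619 × 10^7
Step-3 factor = 2.0619 × 10^7 / 1.4083 × 10^6 = 14.641
v = 2050 μL / 14.641 = 140 μL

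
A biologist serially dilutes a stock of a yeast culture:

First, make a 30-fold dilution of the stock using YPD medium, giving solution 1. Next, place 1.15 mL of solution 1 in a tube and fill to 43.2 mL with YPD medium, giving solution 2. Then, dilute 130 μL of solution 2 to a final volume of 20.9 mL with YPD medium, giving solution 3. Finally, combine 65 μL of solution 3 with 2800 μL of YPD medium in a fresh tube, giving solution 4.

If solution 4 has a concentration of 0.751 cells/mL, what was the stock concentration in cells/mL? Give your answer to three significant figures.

6.00 × 10^6 cells/mL

Step 1: 30-fold → factor 30
Step 2: 1.15 mL brought to 43.2 mL → factor 43.2/1.15 = 37.565
Step 3: 130 μL brought to 20.9 mL → factor 20900/130 = 160.77
Step 4: 65 μL + 2800 μL = 2865 μL total → factor 2865/65 = 44.077
Overall dilution factor = 30 × 37.565 × 160.77 × 44.077 = 7.9859 × 10^6
Stock = 0.751 cells/mL × 7.9859 × 10^6 = 6.00 × 10^6 cells/mL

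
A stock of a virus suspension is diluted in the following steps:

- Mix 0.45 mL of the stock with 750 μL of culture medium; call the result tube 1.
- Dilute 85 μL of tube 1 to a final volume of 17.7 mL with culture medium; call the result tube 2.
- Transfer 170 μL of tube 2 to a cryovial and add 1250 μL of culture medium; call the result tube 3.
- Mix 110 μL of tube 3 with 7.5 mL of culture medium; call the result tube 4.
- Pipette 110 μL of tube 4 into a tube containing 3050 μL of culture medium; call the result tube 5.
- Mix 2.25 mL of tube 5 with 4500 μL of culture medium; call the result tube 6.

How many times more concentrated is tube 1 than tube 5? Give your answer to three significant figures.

3.46 × 10^6

Step 1: 0.45 mL + 750 μL = 1.2 mL total → factor 1.2/0.45 = 2.6667
Step 2: 85 μL brought to 17.7 mL → factor 17700/85 = 208.24
Step 3: 170 μL + 1250 μL = 1420 μL total → factor 1420/170 = 8.3529
Step 4: 110 μL + 7.5 mL = 7610 μL total → factor 7610/110 = 69.182
Step 5: 110 μL + 3050 μL = 3160 μL total → factor 3160/110 = 28.727
Dilution factor to tube 1 = 2.6667; to tube 5 = 9.2183 × 10^6
[tube 1]/[tube 5] = (factor to tube 5)/(factor to tube 1) = 9.2183 × 10^6/2.6667 = 3.46 × 10^6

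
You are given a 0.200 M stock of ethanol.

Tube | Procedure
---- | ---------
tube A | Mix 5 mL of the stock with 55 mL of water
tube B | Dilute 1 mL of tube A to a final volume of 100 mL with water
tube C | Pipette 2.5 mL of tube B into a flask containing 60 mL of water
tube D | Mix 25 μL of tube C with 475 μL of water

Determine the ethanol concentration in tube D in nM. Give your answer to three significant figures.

Step 1: 5 mL + 55 mL = 60 mL total → factor 60/5 = 12
Step 2: 1 mL brought to 100 mL → factor 100/1 = 100
Step 3: 2.5 mL + 60 mL = 62.5 mL total → factor 62.5/2.5 = 25
Step 4: 25 μL + 475 μL = 500 μL total → factor 500/25 = 20
Overall dilution factor = 12 × 100 × 25 × 20 = 6 × 10^5
Final = 0.200 M / 6 × 10^5 = 3.333 × 10^-7 M = 333 nM

333 nM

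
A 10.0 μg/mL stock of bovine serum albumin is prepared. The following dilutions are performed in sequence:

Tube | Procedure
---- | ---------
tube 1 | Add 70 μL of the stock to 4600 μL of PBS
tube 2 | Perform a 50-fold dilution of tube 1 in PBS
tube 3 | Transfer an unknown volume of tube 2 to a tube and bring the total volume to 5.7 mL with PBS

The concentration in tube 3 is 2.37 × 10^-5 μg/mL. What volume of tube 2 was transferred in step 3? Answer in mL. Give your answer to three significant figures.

0.0451 mL

Step 1: 70 μL + 4600 μL = 4670 μL total → factor 4670/70 = 66.714
Step 2: 50-fold → factor 50
Step 3: v brought to 5.7 mL → factor = 5.7 mL/v
Product of known-step factors = 3335.7
Overall factor = 10.0 μg/mL / (2.37 × 10^-5 μg/mL) = 4.2194 × 10^5
Step-3 factor = 4.2194 × 10^5 / 3335.7 = 126.49
v = 5.7 mL / 126.49 = 0.0451 mL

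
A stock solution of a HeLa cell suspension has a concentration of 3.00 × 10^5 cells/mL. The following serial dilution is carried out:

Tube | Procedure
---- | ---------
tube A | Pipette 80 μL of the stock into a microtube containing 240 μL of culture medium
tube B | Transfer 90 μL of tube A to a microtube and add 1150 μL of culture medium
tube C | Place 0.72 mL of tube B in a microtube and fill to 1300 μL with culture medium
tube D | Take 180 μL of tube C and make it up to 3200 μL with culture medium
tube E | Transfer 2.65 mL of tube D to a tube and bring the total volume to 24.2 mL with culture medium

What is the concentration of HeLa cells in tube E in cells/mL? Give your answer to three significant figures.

18.6 cells/mL

Step 1: 80 μL + 240 μL = 320 μL total → factor 320/80 = 4
Step 2: 90 μL + 1150 μL = 1240 μL total → factor 1240/90 = 13.778
Step 3: 0.72 mL brought to 1300 μL → factor 1.3/0.72 = 1.8056
Step 4: 180 μL brought to 3200 μL → factor 3200/180 = 17.778
Step 5: 2.65 mL brought to 24.2 mL → factor 24.2/2.65 = 9.1321
Overall dilution factor = 4 × 13.778 × 1.8056 × 17.778 × 9.1321 = 16155
Final = 3.00 × 10^5 cells/mL / 16155 = 18.6 cells/mL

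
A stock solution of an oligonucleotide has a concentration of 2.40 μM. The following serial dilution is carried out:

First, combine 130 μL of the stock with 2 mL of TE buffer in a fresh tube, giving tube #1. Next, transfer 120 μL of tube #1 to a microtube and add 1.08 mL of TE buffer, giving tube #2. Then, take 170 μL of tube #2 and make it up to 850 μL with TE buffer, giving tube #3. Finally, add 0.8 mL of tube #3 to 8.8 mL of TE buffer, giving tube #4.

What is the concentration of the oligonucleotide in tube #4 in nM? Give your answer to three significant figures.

0.244 nM

Step 1: 130 μL + 2 mL = 2130 μL total → factor 2130/130 = 16.385
Step 2: 120 μL + 1.08 mL = 1200 μL total → factor 1200/120 = 10
Step 3: 170 μL brought to 850 μL → factor 850/170 = 5
Step 4: 0.8 mL + 8.8 mL = 9.6 mL total → factor 9.6/0.8 = 12
Dilution factor through tube #4 = 16.385 × 10 × 5 × 12 = 9830.8
[tube #4] = 2.40 μM / 9830.8 = 0.0002441 μM = 0.244 nM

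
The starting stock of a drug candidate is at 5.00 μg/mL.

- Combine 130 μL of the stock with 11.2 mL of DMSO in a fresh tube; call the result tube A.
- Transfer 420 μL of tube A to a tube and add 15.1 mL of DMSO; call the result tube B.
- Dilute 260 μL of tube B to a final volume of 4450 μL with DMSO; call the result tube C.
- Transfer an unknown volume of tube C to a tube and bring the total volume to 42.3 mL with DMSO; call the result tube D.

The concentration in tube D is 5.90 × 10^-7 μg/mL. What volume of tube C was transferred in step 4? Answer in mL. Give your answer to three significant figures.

Step 1: 130 μL + 11.2 mL = 11330 μL total → factor 11330/130 = 87.154
Step 2: 420 μL + 15.1 mL = 15520 μL total → factor 15520/420 = 36.952
Step 3: 260 μL brought to 4450 μL → factor 4450/260 = 17.115
Step 4: v brought to 42.3 mL → factor = 42.3 mL/v
Product of known-step factors = 55121
Overall factor = 5.00 μg/mL / (5.90 × 10^-7 μg/mL) = 8.4746 × 10^6
Step-4 factor = 8.4746 × 10^6 / 55121 = 153.75
v = 42.3 mL / 153.75 = 0.275 mL

0.275 mL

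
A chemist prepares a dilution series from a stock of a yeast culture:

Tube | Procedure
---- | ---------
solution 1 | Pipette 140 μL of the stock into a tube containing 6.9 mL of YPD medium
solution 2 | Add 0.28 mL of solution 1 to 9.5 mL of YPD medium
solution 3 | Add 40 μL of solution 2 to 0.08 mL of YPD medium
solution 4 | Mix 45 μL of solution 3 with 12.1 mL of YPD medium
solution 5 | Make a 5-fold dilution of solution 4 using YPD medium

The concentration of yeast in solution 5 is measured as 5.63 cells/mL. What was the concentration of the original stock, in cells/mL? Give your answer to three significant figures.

Step 1: 140 μL + 6.9 mL = 7040 μL total → factor 7040/140 = 50.286
Step 2: 0.28 mL + 9.5 mL = 9.78 mL total → factor 9.78/0.28 = 34.929
Step 3: 40 μL + 0.08 mL = 120 μL total → factor 120/40 = 3
Step 4: 45 μL + 12.1 mL = 12145 μL total → factor 12145/45 = 269.89
Step 5: 5-fold → factor 5
Overall dilution factor = 50.286 × 34.929 × 3 × 269.89 × 5 = 7.1105 × 10^6
Stock = 5.63 cells/mL × 7.1105 × 10^6 = 4.00 × 10^7 cells/mL

4.00 × 10^7 cells/mL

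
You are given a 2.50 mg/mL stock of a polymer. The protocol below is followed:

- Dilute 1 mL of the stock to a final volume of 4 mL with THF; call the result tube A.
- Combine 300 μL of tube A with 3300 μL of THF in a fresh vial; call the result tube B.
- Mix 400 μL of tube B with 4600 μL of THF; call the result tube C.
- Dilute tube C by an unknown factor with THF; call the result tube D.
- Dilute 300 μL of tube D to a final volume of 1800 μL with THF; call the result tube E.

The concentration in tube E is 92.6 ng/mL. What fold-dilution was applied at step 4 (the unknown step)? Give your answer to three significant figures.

Step 1: 1 mL brought to 4 mL → factor 4/1 = 4
Step 2: 300 μL + 3300 μL = 3600 μL total → factor 3600/300 = 12
Step 3: 400 μL + 4600 μL = 5000 μL total → factor 5000/400 = 12.5
Step 4: unknown factor x
Step 5: 300 μL brought to 1800 μL → factor 1800/300 = 6
Product of known-step factors = 3600
Overall factor = 2.50 mg/mL / (92.6 ng/mL) = 26998
x = 26998 / 3600 = 7.50

7.50-fold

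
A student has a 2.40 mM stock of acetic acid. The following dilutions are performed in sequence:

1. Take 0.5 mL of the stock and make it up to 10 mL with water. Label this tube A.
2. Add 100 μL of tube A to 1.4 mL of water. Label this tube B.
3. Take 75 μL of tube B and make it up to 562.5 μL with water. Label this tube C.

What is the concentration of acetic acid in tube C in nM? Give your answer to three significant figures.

1.07 × 10^3 nM

Step 1: 0.5 mL brought to 10 mL → factor 10/0.5 = 20
Step 2: 100 μL + 1.4 mL = 1500 μL total → factor 1500/100 = 15
Step 3: 75 μL brought to 562.5 μL → factor 562.5/75 = 7.5
Dilution factor through tube C = 20 × 15 × 7.5 = 2250
[tube C] = 2.40 mM / 2250 = 0.001067 mM = 1.07 × 10^3 nM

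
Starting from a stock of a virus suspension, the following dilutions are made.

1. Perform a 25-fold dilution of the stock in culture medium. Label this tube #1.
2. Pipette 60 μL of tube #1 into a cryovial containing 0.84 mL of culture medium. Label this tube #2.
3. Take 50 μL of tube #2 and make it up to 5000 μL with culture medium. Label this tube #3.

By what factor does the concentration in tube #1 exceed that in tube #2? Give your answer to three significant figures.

Step 1: 25-fold → factor 25
Step 2: 60 μL + 0.84 mL = 900 μL total → factor 900/60 = 15
Dilution factor to tube #1 = 25; to tube #2 = 375
[tube #1]/[tube #2] = (factor to tube #2)/(factor to tube #1) = 375/25 = 15.0

15.0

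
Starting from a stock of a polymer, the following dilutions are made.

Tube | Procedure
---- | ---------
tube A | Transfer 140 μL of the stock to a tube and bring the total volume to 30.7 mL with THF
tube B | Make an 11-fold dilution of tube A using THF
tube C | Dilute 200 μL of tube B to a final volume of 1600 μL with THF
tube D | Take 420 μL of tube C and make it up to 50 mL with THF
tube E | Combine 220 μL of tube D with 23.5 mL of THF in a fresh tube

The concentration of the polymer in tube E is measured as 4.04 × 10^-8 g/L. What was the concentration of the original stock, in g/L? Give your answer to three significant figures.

10.0 g/L

Step 1: 140 μL brought to 30.7 mL → factor 30700/140 = 219.29
Step 2: 11-fold → factor 11
Step 3: 200 μL brought to 1600 μL → factor 1600/200 = 8
Step 4: 420 μL brought to 50 mL → factor 50000/420 = 119.05
Step 5: 220 μL + 23.5 mL = 23720 μL total → factor 23720/220 = 107.82
Overall dilution factor = 219.29 × 11 × 8 × 119.05 × 107.82 = 2.4769 × 10^8
Stock = 4.04 × 10^-8 g/L × 2.4769 × 10^8 = 10.0 g/L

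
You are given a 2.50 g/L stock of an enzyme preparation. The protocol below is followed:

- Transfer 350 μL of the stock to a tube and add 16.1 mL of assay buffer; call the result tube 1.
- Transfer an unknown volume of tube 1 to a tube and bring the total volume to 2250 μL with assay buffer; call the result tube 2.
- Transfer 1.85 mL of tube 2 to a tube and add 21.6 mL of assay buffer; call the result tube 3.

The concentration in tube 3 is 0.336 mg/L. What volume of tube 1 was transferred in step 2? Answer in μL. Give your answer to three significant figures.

180 μL

Step 1: 350 μL + 16.1 mL = 16450 μL total → factor 16450/350 = 47
Step 2: v brought to 2250 μL → factor = 2250 μL/v
Step 3: 1.85 mL + 21.6 mL = 23.45 mL total → factor 23.45/1.85 = 12.676
Product of known-step factors = 595.76
Overall factor = 2.50 g/L / (0.336 mg/L) = 7440.5
Step-2 factor = 7440.5 / 595.76 = 12.489
v = 2250 μL / 12.489 = 180 μL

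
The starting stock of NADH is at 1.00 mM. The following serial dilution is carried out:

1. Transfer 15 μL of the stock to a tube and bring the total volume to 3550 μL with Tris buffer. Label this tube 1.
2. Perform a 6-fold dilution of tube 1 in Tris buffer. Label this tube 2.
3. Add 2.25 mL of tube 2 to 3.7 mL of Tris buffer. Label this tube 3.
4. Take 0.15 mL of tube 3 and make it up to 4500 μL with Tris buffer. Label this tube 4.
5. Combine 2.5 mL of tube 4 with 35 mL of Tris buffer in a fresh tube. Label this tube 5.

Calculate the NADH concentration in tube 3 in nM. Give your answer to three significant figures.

Step 1: 15 μL brought to 3550 μL → factor 3550/15 = 236.67
Step 2: 6-fold → factor 6
Step 3: 2.25 mL + 3.7 mL = 5.95 mL total → factor 5.95/2.25 = 2.6444
Dilution factor through tube 3 = 236.67 × 6 × 2.6444 = 3755.1
[tube 3] = 1.00 mM / 3755.1 = 0.0002663 mM = 266 nM

266 nM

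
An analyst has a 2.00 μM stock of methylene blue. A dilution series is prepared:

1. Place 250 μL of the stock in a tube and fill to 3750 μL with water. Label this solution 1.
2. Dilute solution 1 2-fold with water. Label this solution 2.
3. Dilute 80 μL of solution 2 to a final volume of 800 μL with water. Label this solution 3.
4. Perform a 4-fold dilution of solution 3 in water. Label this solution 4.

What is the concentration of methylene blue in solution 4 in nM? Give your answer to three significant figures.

Step 1: 250 μL brought to 3750 μL → factor 3750/250 = 15
Step 2: 2-fold → factor 2
Step 3: 80 μL brought to 800 μL → factor 800/80 = 10
Step 4: 4-fold → factor 4
Overall dilution factor = 15 × 2 × 10 × 4 = 1200
Final = 2.00 μM / 1200 = 0.001667 μM = 1.67 nM

1.67 nM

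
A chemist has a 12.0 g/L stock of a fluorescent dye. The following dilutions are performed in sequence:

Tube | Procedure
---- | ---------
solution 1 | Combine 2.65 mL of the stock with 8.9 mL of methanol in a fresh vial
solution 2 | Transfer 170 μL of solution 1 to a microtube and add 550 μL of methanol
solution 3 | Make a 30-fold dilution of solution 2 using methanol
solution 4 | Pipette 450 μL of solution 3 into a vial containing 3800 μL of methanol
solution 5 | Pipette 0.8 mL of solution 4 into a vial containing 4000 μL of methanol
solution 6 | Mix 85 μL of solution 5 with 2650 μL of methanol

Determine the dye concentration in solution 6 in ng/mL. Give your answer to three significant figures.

11.9 ng/mL

Step 1: 2.65 mL + 8.9 mL = 11.55 mL total → factor 11.55/2.65 = 4.3585
Step 2: 170 μL + 550 μL = 720 μL total → factor 720/170 = 4.2353
Step 3: 30-fold → factor 30
Step 4: 450 μL + 3800 μL = 4250 μL total → factor 4250/450 = 9.4444
Step 5: 0.8 mL + 4000 μL = 4.8 mL total → factor 4.8/0.8 = 6
Step 6: 85 μL + 2650 μL = 2735 μL total → factor 2735/85 = 32.176
Overall dilution factor = 4.3585 × 4.2353 × 30 × 9.4444 × 6 × 32.176 = 1.0097 × 10^6
Final = 12.0 g/L / 1.0097 × 10^6 = 1.188 × 10^-5 g/L = 11.9 ng/mL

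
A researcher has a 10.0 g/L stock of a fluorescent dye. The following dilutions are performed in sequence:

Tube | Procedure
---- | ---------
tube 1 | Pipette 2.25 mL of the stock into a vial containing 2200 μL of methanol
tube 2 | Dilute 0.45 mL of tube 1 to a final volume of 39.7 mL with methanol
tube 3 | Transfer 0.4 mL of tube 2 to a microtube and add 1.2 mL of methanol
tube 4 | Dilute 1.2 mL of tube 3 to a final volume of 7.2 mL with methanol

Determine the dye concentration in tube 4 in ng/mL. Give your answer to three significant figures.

2.39 × 10^3 ng/mL

Step 1: 2.25 mL + 2200 μL = 4.45 mL total → factor 4.45/2.25 = 1.9778
Step 2: 0.45 mL brought to 39.7 mL → factor 39.7/0.45 = 88.222
Step 3: 0.4 mL + 1.2 mL = 1.6 mL total → factor 1.6/0.4 = 4
Step 4: 1.2 mL brought to 7.2 mL → factor 7.2/1.2 = 6
Overall dilution factor = 1.9778 × 88.222 × 4 × 6 = 4187.6
Final = 10.0 g/L / 4187.6 = 0.002388 g/L = 2.39 × 10^3 ng/mL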